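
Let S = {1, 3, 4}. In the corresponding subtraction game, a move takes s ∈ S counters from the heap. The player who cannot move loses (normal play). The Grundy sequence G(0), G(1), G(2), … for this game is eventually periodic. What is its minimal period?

7

G(0) = 0
G(1) = mex{0} = 1
G(2) = mex{1} = 0
G(3) = mex{0,0} = 1
G(4) = mex{1,1,0} = 2
G(5) = mex{2,0,1} = 3
G(6) = mex{3,1,0} = 2
G(7) = mex{2,2,1} = 0
G(8) = mex{0,3,2} = 1
G(9) = mex{1,2,3} = 0
G(10) = mex{0,0,2} = 1
G(11) = mex{1,1,0} = 2
G(12) = mex{2,0,1} = 3
G(13) = mex{3,1,0} = 2
G(14) = mex{2,2,1} = 0
G(15) = mex{0,3,2} = 1
G(n+7) = G(n) holds for n = 0,…,3 (a full window of length max(S) = 4), so the sequence is purely periodic with period 7.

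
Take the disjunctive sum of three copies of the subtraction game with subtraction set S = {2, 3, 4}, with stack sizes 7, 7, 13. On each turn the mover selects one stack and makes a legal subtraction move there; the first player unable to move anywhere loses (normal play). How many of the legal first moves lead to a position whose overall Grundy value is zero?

All stacks use S = {2, 3, 4}:
G(0) = 0
G(1) = mex{} = 0
G(2) = mex{0} = 1
G(3) = mex{0,0} = 1
G(4) = mex{1,0,0} = 2
G(5) = mex{1,1,0} = 2
G(6) = mex{2,1,1} = 0
G(7) = mex{2,2,1} = 0
G(8) = mex{0,2,2} = 1
G(9) = mex{0,0,2} = 1
G(10) = mex{1,0,0} = 2
G(11) = mex{1,1,0} = 2
G(12) = mex{2,1,1} = 0
G(13) = mex{2,2,1} = 0
Stack A: G(7) = 0.
Stack B: G(7) = 0.
Stack C: G(13) = 0.
Combined Grundy value = 0 ⊕ 0 ⊕ 0 = 0.
A winning move leaves total XOR = 0, i.e. changes one component's Grundy value g to g ⊕ X where X is the current total.
Stack A: target g' = 0⊕0 = 0, but every legal move changes the Grundy value (mex property), so 0 moves.
Stack B: target g' = 0⊕0 = 0, but every legal move changes the Grundy value (mex property), so 0 moves.
Stack C: target g' = 0⊕0 = 0, but every legal move changes the Grundy value (mex property), so 0 moves.

0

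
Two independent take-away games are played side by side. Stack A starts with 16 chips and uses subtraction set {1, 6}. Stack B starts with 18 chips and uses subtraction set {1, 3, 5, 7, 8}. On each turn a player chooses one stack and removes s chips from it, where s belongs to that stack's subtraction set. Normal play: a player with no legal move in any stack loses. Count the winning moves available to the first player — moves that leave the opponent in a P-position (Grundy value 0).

Stack A, S = {1, 6}:
G(0) = 0
G(1) = mex{0} = 1
G(2) = mex{1} = 0
G(3) = mex{0} = 1
G(4) = mex{1} = 0
G(5) = mex{0} = 1
G(6) = mex{1,0} = 2
G(7) = mex{2,1} = 0
G(8) = mex{0,0} = 1
G(9) = mex{1,1} = 0
G(10) = mex{0,0} = 1
G(11) = mex{1,1} = 0
G(12) = mex{0,2} = 1
G(13) = mex{1,0} = 2
G(14) = mex{2,1} = 0
G(15) = mex{0,0} = 1
G(16) = mex{1,1} = 0
G_A(16) = 0.
Stack B, S = {1, 3, 5, 7, 8}:
n :  0  1  2  3  4  5  6  7  8  9 10 11 12 13 14 15 16 17 18
G :  0  1  0  1  0  1  0  1  2  3  2  3  2  3  2  0  1  0  1
G_B(18) = 1.
Combined Grundy value = 0 ⊕ 1 = 1.
A winning move leaves total XOR = 0, i.e. changes one component's Grundy value g to g ⊕ X where X is the current total.
Stack A: need g' = 0⊕1 = 1. Options: 16−1→G=1, 16−6→G=1. Hits: 2.
Stack B: need g' = 1⊕1 = 0. Options: 18−1→G=0, 18−3→G=0, 18−5→G=3, 18−7→G=3, 18−8→G=2. Hits: 2.

4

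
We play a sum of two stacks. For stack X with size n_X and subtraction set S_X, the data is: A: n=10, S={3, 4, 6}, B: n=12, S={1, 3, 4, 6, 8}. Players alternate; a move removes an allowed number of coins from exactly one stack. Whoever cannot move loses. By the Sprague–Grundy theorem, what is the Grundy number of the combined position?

3

Stack A, S = {3, 4, 6}:
n :  0  1  2  3  4  5  6  7  8  9 10
G :  0  0  0  1  1  1  2  2  2  0  0
G_A(10) = 0.
Stack B, S = {1, 3, 4, 6, 8}:
n :  0  1  2  3  4  5  6  7  8  9 10 11 12
G :  0  1  0  1  2  3  2  0  1  0  1  2  3
G_B(12) = 3.
Combined Grundy value = 0 ⊕ 3 = 3.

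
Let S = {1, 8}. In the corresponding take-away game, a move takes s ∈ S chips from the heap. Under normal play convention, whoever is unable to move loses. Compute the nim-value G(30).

n :  0  1  2  3  4  5  6  7  8  9 10 11 12 13 14 15 16 17 18 19 20 21 22 23 24 25 26 27 28 29 30
G :  0  1  0  1  0  1  0  1  2  0  1  0  1  0  1  0  1  2  0  1  0  1  0  1  0  1  2  0  1  0  1

1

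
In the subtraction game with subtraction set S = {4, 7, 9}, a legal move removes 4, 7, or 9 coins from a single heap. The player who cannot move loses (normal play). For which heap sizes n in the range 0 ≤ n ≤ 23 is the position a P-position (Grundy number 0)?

G(0) = 0
G(1) = mex{} = 0
G(2) = mex{} = 0
G(3) = mex{} = 0
G(4) = mex{0} = 1
G(5) = mex{0} = 1
G(6) = mex{0} = 1
G(7) = mex{0,0} = 1
G(8) = mex{1,0} = 2
G(9) = mex{1,0,0} = 2
G(10) = mex{1,0,0} = 2
G(11) = mex{1,1,0} = 2
G(12) = mex{2,1,0} = 3
G(13) = mex{2,1,1} = 0
G(14) = mex{2,1,1} = 0
G(15) = mex{2,2,1} = 0
G(16) = mex{3,2,1} = 0
G(17) = mex{0,2,2} = 1
G(18) = mex{0,2,2} = 1
G(19) = mex{0,3,2} = 1
G(20) = mex{0,0,2} = 1
G(21) = mex{1,0,3} = 2
G(22) = mex{1,0,0} = 2
G(23) = mex{1,0,0} = 2
P-positions are exactly the n with G(n) = 0.

0, 1, 2, 3, 13, 14, 15, 16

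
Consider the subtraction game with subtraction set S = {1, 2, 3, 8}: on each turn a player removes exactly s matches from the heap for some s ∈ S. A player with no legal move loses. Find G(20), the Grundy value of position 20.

2

n :  0  1  2  3  4  5  6  7  8  9 10 11 12 13 14 15 16 17 18 19 20
G :  0  1  2  3  0  1  2  3  4  0  1  2  3  0  1  2  3  4  0  1  2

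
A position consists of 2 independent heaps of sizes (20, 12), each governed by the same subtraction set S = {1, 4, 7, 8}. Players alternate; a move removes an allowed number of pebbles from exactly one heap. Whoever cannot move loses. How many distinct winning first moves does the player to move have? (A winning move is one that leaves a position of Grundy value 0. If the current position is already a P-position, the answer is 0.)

All heaps use S = {1, 4, 7, 8}:
n :  0  1  2  3  4  5  6  7  8  9 10 11 12 13 14 15 16 17 18 19 20
G :  0  1  0  1  2  0  1  2  3  2  3  0  1  3  0  1  0  1  2  3  2
Heap A: G(20) = 2.
Heap B: G(12) = 1.
Combined Grundy value = 2 ⊕ 1 = 3.
A winning move leaves total XOR = 0, i.e. changes one component's Grundy value g to g ⊕ X where X is the current total.
Heap A: need g' = 2⊕3 = 1. Options: 20−1→G=3, 20−4→G=0, 20−7→G=3, 20−8→G=1. Hits: 1.
Heap B: need g' = 1⊕3 = 2. Options: 12−1→G=0, 12−4→G=3, 12−7→G=0, 12−8→G=2. Hits: 1.

2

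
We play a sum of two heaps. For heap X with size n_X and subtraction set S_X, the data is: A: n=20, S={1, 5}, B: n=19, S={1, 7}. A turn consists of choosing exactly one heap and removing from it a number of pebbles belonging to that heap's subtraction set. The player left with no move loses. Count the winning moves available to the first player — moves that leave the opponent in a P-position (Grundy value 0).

Heap A, S = {1, 5}:
n :  0  1  2  3  4  5  6  7  8  9 10 11 12 13 14 15 16 17 18 19 20
G :  0  1  0  1  0  1  0  1  0  1  0  1  0  1  0  1  0  1  0  1  0
G_A(20) = 0.
Heap B, S = {1, 7}:
n :  0  1  2  3  4  5  6  7  8  9 10 11 12 13 14 15 16 17 18 19
G :  0  1  0  1  0  1  0  1  0  1  0  1  0  1  0  1  0  1  0  1
G_B(19) = 1.
Combined Grundy value = 0 ⊕ 1 = 1.
A winning move leaves total XOR = 0, i.e. changes one component's Grundy value g to g ⊕ X where X is the current total.
Heap A: need g' = 0⊕1 = 1. Options: 20−1→G=1, 20−5→G=1. Hits: 2.
Heap B: need g' = 1⊕1 = 0. Options: 19−1→G=0, 19−7→G=0. Hits: 2.

4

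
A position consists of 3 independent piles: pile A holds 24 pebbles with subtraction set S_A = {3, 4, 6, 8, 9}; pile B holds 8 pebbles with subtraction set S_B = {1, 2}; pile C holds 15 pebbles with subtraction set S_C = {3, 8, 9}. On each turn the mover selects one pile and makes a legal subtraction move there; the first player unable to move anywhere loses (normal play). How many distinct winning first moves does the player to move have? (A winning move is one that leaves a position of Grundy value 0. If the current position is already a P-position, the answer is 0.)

2

Pile A, S = {3, 4, 6, 8, 9}:
n :  0  1  2  3  4  5  6  7  8  9 10 11 12 13 14 15 16 17 18 19 20 21 22 23 24
G :  0  0  0  1  1  1  2  2  2  3  3  3  0  0  0  1  1  1  2  2  2  3  3  3  0
G_A(24) = 0.
Pile B, S = {1, 2}:
n : 0 1 2 3 4 5 6 7 8
G : 0 1 2 0 1 2 0 1 2
G_B(8) = 2.
Pile C, S = {3, 8, 9}:
n :  0  1  2  3  4  5  6  7  8  9 10 11 12 13 14 15
G :  0  0  0  1  1  1  0  0  2  1  1  3  0  0  2  1
G_C(15) = 1.
Combined Grundy value = 0 ⊕ 2 ⊕ 1 = 3.
A winning move leaves total XOR = 0, i.e. changes one component's Grundy value g to g ⊕ X where X is the current total.
Pile A: need g' = 0⊕3 = 3. Options: 24−3→G=3, 24−4→G=2, 24−6→G=2, 24−8→G=1, 24−9→G=1. Hits: 1.
Pile B: need g' = 2⊕3 = 1. Options: 8−1→G=1, 8−2→G=0. Hits: 1.
Pile C: need g' = 1⊕3 = 2. Options: 15−3→G=0, 15−8→G=0, 15−9→G=0. Hits: 0.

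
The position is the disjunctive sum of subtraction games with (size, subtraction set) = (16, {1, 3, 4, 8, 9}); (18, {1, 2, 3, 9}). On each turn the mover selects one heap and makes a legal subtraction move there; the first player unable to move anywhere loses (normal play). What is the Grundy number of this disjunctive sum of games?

0

Heap A, S = {1, 3, 4, 8, 9}:
n :  0  1  2  3  4  5  6  7  8  9 10 11 12 13 14 15 16
G :  0  1  0  1  2  3  2  0  1  4  3  2  0  1  0  1  2
G_A(16) = 2.
Heap B, S = {1, 2, 3, 9}:
G(0) = 0
G(1) = mex{0} = 1
G(2) = mex{1,0} = 2
G(3) = mex{2,1,0} = 3
G(4) = mex{3,2,1} = 0
G(5) = mex{0,3,2} = 1
G(6) = mex{1,0,3} = 2
G(7) = mex{2,1,0} = 3
G(8) = mex{3,2,1} = 0
G(9) = mex{0,3,2,0} = 1
G(10) = mex{1,0,3,1} = 2
G(11) = mex{2,1,0,2} = 3
G(12) = mex{3,2,1,3} = 0
G(13) = mex{0,3,2,0} = 1
G(14) = mex{1,0,3,1} = 2
G(15) = mex{2,1,0,2} = 3
G(16) = mex{3,2,1,3} = 0
G(17) = mex{0,3,2,0} = 1
G(18) = mex{1,0,3,1} = 2
G_B(18) = 2.
Combined Grundy value = 2 ⊕ 2 = 0.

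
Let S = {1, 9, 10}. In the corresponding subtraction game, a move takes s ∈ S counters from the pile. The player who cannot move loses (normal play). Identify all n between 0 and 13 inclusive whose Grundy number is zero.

G(0) = 0
G(1) = mex{0} = 1
G(2) = mex{1} = 0
G(3) = mex{0} = 1
G(4) = mex{1} = 0
G(5) = mex{0} = 1
G(6) = mex{1} = 0
G(7) = mex{0} = 1
G(8) = mex{1} = 0
G(9) = mex{0,0} = 1
G(10) = mex{1,1,0} = 2
G(11) = mex{2,0,1} = 3
G(12) = mex{3,1,0} = 2
G(13) = mex{2,0,1} = 3
P-positions are exactly the n with G(n) = 0.

0, 2, 4, 6, 8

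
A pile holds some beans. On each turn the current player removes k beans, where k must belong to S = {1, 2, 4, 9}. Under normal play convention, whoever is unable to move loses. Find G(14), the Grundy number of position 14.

0

n :  0  1  2  3  4  5  6  7  8  9 10 11 12 13 14
G :  0  1  2  0  1  2  0  1  2  3  4  0  1  2  0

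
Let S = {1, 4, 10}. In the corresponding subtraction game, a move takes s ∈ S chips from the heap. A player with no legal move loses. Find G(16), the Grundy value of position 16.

0

n :  0  1  2  3  4  5  6  7  8  9 10 11 12 13 14 15 16
G :  0  1  0  1  2  0  1  0  1  2  3  2  3  0  1  3  0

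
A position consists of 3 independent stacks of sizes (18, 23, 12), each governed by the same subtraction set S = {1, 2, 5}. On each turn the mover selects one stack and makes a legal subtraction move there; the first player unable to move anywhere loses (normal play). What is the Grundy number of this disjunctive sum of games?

2

All stacks use S = {1, 2, 5}:
n :  0  1  2  3  4  5  6  7  8  9 10 11 12 13 14 15 16 17 18 19 20 21 22 23
G :  0  1  2  0  1  2  0  1  2  0  1  2  0  1  2  0  1  2  0  1  2  0  1  2
Stack A: G(18) = 0.
Stack B: G(23) = 2.
Stack C: G(12) = 0.
Combined Grundy value = 0 ⊕ 2 ⊕ 0 = 2.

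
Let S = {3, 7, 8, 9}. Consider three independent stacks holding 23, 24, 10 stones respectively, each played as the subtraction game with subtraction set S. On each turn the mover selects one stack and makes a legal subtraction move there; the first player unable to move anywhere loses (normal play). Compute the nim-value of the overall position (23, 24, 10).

All stacks use S = {3, 7, 8, 9}:
G(0) = 0
G(1) = mex{} = 0
G(2) = mex{} = 0
G(3) = mex{0} = 1
G(4) = mex{0} = 1
G(5) = mex{0} = 1
G(6) = mex{1} = 0
G(7) = mex{1,0} = 2
G(8) = mex{1,0,0} = 2
G(9) = mex{0,0,0,0} = 1
G(10) = mex{2,1,0,0} = 3
G(11) = mex{2,1,1,0} = 3
G(12) = mex{1,1,1,1} = 0
G(13) = mex{3,0,1,1} = 2
G(14) = mex{3,2,0,1} = 4
G(15) = mex{0,2,2,0} = 1
G(16) = mex{2,1,2,2} = 0
G(17) = mex{4,3,1,2} = 0
G(18) = mex{1,3,3,1} = 0
G(19) = mex{0,0,3,3} = 1
G(20) = mex{0,2,0,3} = 1
G(21) = mex{0,4,2,0} = 1
G(22) = mex{1,1,4,2} = 0
G(23) = mex{1,0,1,4} = 2
G(24) = mex{1,0,0,1} = 2
Stack A: G(23) = 2.
Stack B: G(24) = 2.
Stack C: G(10) = 3.
Combined Grundy value = 2 ⊕ 2 ⊕ 3 = 3.

3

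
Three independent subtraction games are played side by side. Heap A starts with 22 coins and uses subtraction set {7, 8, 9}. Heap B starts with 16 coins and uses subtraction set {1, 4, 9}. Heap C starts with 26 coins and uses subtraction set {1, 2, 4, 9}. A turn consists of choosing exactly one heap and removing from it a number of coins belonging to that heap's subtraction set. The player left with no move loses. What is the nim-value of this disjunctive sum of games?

Heap A, S = {7, 8, 9}:
G(0) = 0
G(1) = mex{} = 0
G(2) = mex{} = 0
G(3) = mex{} = 0
G(4) = mex{} = 0
G(5) = mex{} = 0
G(6) = mex{} = 0
G(7) = mex{0} = 1
G(8) = mex{0,0} = 1
G(9) = mex{0,0,0} = 1
G(10) = mex{0,0,0} = 1
G(11) = mex{0,0,0} = 1
G(12) = mex{0,0,0} = 1
G(13) = mex{0,0,0} = 1
G(14) = mex{1,0,0} = 2
G(15) = mex{1,1,0} = 2
G(16) = mex{1,1,1} = 0
G(17) = mex{1,1,1} = 0
G(18) = mex{1,1,1} = 0
G(19) = mex{1,1,1} = 0
G(20) = mex{1,1,1} = 0
G(21) = mex{2,1,1} = 0
G(22) = mex{2,2,1} = 0
G_A(22) = 0.
Heap B, S = {1, 4, 9}:
G(0) = 0
G(1) = mex{0} = 1
G(2) = mex{1} = 0
G(3) = mex{0} = 1
G(4) = mex{1,0} = 2
G(5) = mex{2,1} = 0
G(6) = mex{0,0} = 1
G(7) = mex{1,1} = 0
G(8) = mex{0,2} = 1
G(9) = mex{1,0,0} = 2
G(10) = mex{2,1,1} = 0
G(11) = mex{0,0,0} = 1
G(12) = mex{1,1,1} = 0
G(13) = mex{0,2,2} = 1
G(14) = mex{1,0,0} = 2
G(15) = mex{2,1,1} = 0
G(16) = mex{0,0,0} = 1
G_B(16) = 1.
Heap C, S = {1, 2, 4, 9}:
G(0) = 0
G(1) = mex{0} = 1
G(2) = mex{1,0} = 2
G(3) = mex{2,1} = 0
G(4) = mex{0,2,0} = 1
G(5) = mex{1,0,1} = 2
G(6) = mex{2,1,2} = 0
G(7) = mex{0,2,0} = 1
G(8) = mex{1,0,1} = 2
G(9) = mex{2,1,2,0} = 3
G(10) = mex{3,2,0,1} = 4
G(11) = mex{4,3,1,2} = 0
G(12) = mex{0,4,2,0} = 1
G(13) = mex{1,0,3,1} = 2
G(14) = mex{2,1,4,2} = 0
G(15) = mex{0,2,0,0} = 1
G(16) = mex{1,0,1,1} = 2
G(17) = mex{2,1,2,2} = 0
G(18) = mex{0,2,0,3} = 1
G(19) = mex{1,0,1,4} = 2
G(20) = mex{2,1,2,0} = 3
G(21) = mex{3,2,0,1} = 4
G(22) = mex{4,3,1,2} = 0
G(23) = mex{0,4,2,0} = 1
G(24) = mex{1,0,3,1} = 2
G(25) = mex{2,1,4,2} = 0
G(26) = mex{0,2,0,0} = 1
G_C(26) = 1.
Combined Grundy value = 0 ⊕ 1 ⊕ 1 = 0.

0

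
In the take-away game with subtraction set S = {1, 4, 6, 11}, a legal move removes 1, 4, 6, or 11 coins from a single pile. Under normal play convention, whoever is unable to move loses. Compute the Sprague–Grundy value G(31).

G(0) = 0
G(1) = mex{0} = 1
G(2) = mex{1} = 0
G(3) = mex{0} = 1
G(4) = mex{1,0} = 2
G(5) = mex{2,1} = 0
G(6) = mex{0,0,0} = 1
G(7) = mex{1,1,1} = 0
G(8) = mex{0,2,0} = 1
G(9) = mex{1,0,1} = 2
G(10) = mex{2,1,2} = 0
G(11) = mex{0,0,0,0} = 1
G(12) = mex{1,1,1,1} = 0
G(13) = mex{0,2,0,0} = 1
G(14) = mex{1,0,1,1} = 2
G(15) = mex{2,1,2,2} = 0
G(16) = mex{0,0,0,0} = 1
G(17) = mex{1,1,1,1} = 0
G(18) = mex{0,2,0,0} = 1
G(19) = mex{1,0,1,1} = 2
G(20) = mex{2,1,2,2} = 0
G(21) = mex{0,0,0,0} = 1
G(22) = mex{1,1,1,1} = 0
G(23) = mex{0,2,0,0} = 1
G(24) = mex{1,0,1,1} = 2
G(25) = mex{2,1,2,2} = 0
G(26) = mex{0,0,0,0} = 1
G(27) = mex{1,1,1,1} = 0
G(28) = mex{0,2,0,0} = 1
G(29) = mex{1,0,1,1} = 2
G(30) = mex{2,1,2,2} = 0
G(31) = mex{0,0,0,0} = 1

1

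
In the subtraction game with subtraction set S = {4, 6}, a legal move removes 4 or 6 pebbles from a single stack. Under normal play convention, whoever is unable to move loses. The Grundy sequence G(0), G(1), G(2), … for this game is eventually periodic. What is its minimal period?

n :  0  1  2  3  4  5  6  7  8  9 10 11 12 13 14 15 16 17 18 19 20 21
G :  0  0  0  0  1  1  1  1  2  2  0  0  0  0  1  1  1  1  2  2  0  0
G(n+10) = G(n) holds for n = 0,…,5 (a full window of length max(S) = 6), so the sequence is purely periodic with period 10.

10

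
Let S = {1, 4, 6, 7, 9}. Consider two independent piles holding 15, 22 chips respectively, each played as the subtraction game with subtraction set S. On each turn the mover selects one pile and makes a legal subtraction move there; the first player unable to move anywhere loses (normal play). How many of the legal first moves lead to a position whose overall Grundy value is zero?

All piles use S = {1, 4, 6, 7, 9}:
n :  0  1  2  3  4  5  6  7  8  9 10 11 12 13 14 15 16 17 18 19 20 21 22
G :  0  1  0  1  2  0  1  2  3  2  0  1  2  0  1  0  1  2  0  1  2  3  2
Pile A: G(15) = 0.
Pile B: G(22) = 2.
Combined Grundy value = 0 ⊕ 2 = 2.
A winning move leaves total XOR = 0, i.e. changes one component's Grundy value g to g ⊕ X where X is the current total.
Pile A: need g' = 0⊕2 = 2. Options: 15−1→G=1, 15−4→G=1, 15−6→G=2, 15−7→G=3, 15−9→G=1. Hits: 1.
Pile B: need g' = 2⊕2 = 0. Options: 22−1→G=3, 22−4→G=0, 22−6→G=1, 22−7→G=0, 22−9→G=0. Hits: 3.

4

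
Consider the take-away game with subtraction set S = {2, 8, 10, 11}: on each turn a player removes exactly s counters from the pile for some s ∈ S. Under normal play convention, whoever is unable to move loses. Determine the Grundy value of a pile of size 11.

G(0) = 0
G(1) = mex{} = 0
G(2) = mex{0} = 1
G(3) = mex{0} = 1
G(4) = mex{1} = 0
G(5) = mex{1} = 0
G(6) = mex{0} = 1
G(7) = mex{0} = 1
G(8) = mex{1,0} = 2
G(9) = mex{1,0} = 2
G(10) = mex{2,1,0} = 3
G(11) = mex{2,1,0,0} = 3

3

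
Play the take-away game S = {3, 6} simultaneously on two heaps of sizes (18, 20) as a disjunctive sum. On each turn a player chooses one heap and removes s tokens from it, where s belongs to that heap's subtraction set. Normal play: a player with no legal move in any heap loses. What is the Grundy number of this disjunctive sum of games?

All heaps use S = {3, 6}:
G(0) = 0
G(1) = mex{} = 0
G(2) = mex{} = 0
G(3) = mex{0} = 1
G(4) = mex{0} = 1
G(5) = mex{0} = 1
G(6) = mex{1,0} = 2
G(7) = mex{1,0} = 2
G(8) = mex{1,0} = 2
G(9) = mex{2,1} = 0
G(10) = mex{2,1} = 0
G(11) = mex{2,1} = 0
G(12) = mex{0,2} = 1
G(13) = mex{0,2} = 1
G(14) = mex{0,2} = 1
G(15) = mex{1,0} = 2
G(16) = mex{1,0} = 2
G(17) = mex{1,0} = 2
G(18) = mex{2,1} = 0
G(19) = mex{2,1} = 0
G(20) = mex{2,1} = 0
Heap A: G(18) = 0.
Heap B: G(20) = 0.
Combined Grundy value = 0 ⊕ 0 = 0.

0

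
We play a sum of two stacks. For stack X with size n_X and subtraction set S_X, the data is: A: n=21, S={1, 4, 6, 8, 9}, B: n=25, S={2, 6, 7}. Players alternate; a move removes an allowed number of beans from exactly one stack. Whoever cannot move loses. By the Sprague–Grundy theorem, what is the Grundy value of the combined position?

Stack A, S = {1, 4, 6, 8, 9}:
n :  0  1  2  3  4  5  6  7  8  9 10 11 12 13 14 15 16 17 18 19 20 21
G :  0  1  0  1  2  0  1  0  1  2  3  2  0  1  2  3  2  0  1  0  1  2
G_A(21) = 2.
Stack B, S = {2, 6, 7}:
n :  0  1  2  3  4  5  6  7  8  9 10 11 12 13 14 15 16 17 18 19 20 21 22 23 24 25
G :  0  0  1  1  0  0  1  1  2  0  3  1  2  0  0  1  1  0  0  1  1  2  0  3  1  2
G_B(25) = 2.
Combined Grundy value = 2 ⊕ 2 = 0.

0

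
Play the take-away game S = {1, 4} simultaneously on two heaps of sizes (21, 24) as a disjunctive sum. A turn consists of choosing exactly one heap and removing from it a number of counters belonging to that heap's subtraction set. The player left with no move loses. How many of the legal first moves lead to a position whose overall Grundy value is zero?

All heaps use S = {1, 4}:
G(0) = 0
G(1) = mex{0} = 1
G(2) = mex{1} = 0
G(3) = mex{0} = 1
G(4) = mex{1,0} = 2
G(5) = mex{2,1} = 0
G(6) = mex{0,0} = 1
G(7) = mex{1,1} = 0
G(8) = mex{0,2} = 1
G(9) = mex{1,0} = 2
G(10) = mex{2,1} = 0
G(11) = mex{0,0} = 1
G(12) = mex{1,1} = 0
G(13) = mex{0,2} = 1
G(14) = mex{1,0} = 2
G(15) = mex{2,1} = 0
G(16) = mex{0,0} = 1
G(17) = mex{1,1} = 0
G(18) = mex{0,2} = 1
G(19) = mex{1,0} = 2
G(20) = mex{2,1} = 0
G(21) = mex{0,0} = 1
G(22) = mex{1,1} = 0
G(23) = mex{0,2} = 1
G(24) = mex{1,0} = 2
Heap A: G(21) = 1.
Heap B: G(24) = 2.
Combined Grundy value = 1 ⊕ 2 = 3.
A winning move leaves total XOR = 0, i.e. changes one component's Grundy value g to g ⊕ X where X is the current total.
Heap A: need g' = 1⊕3 = 2. Options: 21−1→G=0, 21−4→G=0. Hits: 0.
Heap B: need g' = 2⊕3 = 1. Options: 24−1→G=1, 24−4→G=0. Hits: 1.

1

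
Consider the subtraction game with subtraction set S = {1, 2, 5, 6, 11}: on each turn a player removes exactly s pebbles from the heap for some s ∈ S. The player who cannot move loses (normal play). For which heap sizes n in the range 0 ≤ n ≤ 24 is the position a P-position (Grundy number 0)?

G(0) = 0
G(1) = mex{0} = 1
G(2) = mex{1,0} = 2
G(3) = mex{2,1} = 0
G(4) = mex{0,2} = 1
G(5) = mex{1,0,0} = 2
G(6) = mex{2,1,1,0} = 3
G(7) = mex{3,2,2,1} = 0
G(8) = mex{0,3,0,2} = 1
G(9) = mex{1,0,1,0} = 2
G(10) = mex{2,1,2,1} = 0
G(11) = mex{0,2,3,2,0} = 1
G(12) = mex{1,0,0,3,1} = 2
G(13) = mex{2,1,1,0,2} = 3
G(14) = mex{3,2,2,1,0} = 4
G(15) = mex{4,3,0,2,1} = 5
G(16) = mex{5,4,1,0,2} = 3
G(17) = mex{3,5,2,1,3} = 0
G(18) = mex{0,3,3,2,0} = 1
G(19) = mex{1,0,4,3,1} = 2
G(20) = mex{2,1,5,4,2} = 0
G(21) = mex{0,2,3,5,0} = 1
G(22) = mex{1,0,0,3,1} = 2
G(23) = mex{2,1,1,0,2} = 3
G(24) = mex{3,2,2,1,3} = 0
P-positions are exactly the n with G(n) = 0.

0, 3, 7, 10, 17, 20, 24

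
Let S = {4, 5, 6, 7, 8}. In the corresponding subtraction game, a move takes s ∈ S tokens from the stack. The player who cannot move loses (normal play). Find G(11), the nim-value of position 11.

2

G(0) = 0
G(1) = mex{} = 0
G(2) = mex{} = 0
G(3) = mex{} = 0
G(4) = mex{0} = 1
G(5) = mex{0,0} = 1
G(6) = mex{0,0,0} = 1
G(7) = mex{0,0,0,0} = 1
G(8) = mex{1,0,0,0,0} = 2
G(9) = mex{1,1,0,0,0} = 2
G(10) = mex{1,1,1,0,0} = 2
G(11) = mex{1,1,1,1,0} = 2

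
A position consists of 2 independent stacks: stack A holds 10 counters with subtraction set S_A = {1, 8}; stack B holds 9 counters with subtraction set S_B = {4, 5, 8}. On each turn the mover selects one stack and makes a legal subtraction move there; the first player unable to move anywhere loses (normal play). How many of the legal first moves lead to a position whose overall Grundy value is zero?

2

Stack A, S = {1, 8}:
n :  0  1  2  3  4  5  6  7  8  9 10
G :  0  1  0  1  0  1  0  1  2  0  1
G_A(10) = 1.
Stack B, S = {4, 5, 8}:
n : 0 1 2 3 4 5 6 7 8 9
G : 0 0 0 0 1 1 1 1 2 2
G_B(9) = 2.
Combined Grundy value = 1 ⊕ 2 = 3.
A winning move leaves total XOR = 0, i.e. changes one component's Grundy value g to g ⊕ X where X is the current total.
Stack A: need g' = 1⊕3 = 2. Options: 10−1→G=0, 10−8→G=0. Hits: 0.
Stack B: need g' = 2⊕3 = 1. Options: 9−4→G=1, 9−5→G=1, 9−8→G=0. Hits: 2.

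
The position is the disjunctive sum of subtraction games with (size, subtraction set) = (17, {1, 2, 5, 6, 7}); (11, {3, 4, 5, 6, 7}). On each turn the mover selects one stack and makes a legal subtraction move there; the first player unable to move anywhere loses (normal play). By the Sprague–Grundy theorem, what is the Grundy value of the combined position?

Stack A, S = {1, 2, 5, 6, 7}:
n :  0  1  2  3  4  5  6  7  8  9 10 11 12 13 14 15 16 17
G :  0  1  2  0  1  2  3  4  5  3  4  0  1  2  0  1  2  3
G_A(17) = 3.
Stack B, S = {3, 4, 5, 6, 7}:
n :  0  1  2  3  4  5  6  7  8  9 10 11
G :  0  0  0  1  1  1  2  2  2  3  0  0
G_B(11) = 0.
Combined Grundy value = 3 ⊕ 0 = 3.

3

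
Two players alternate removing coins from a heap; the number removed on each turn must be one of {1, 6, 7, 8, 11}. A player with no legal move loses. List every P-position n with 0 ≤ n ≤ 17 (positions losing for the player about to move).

0, 2, 4, 14, 16

G(0) = 0
G(1) = mex{0} = 1
G(2) = mex{1} = 0
G(3) = mex{0} = 1
G(4) = mex{1} = 0
G(5) = mex{0} = 1
G(6) = mex{1,0} = 2
G(7) = mex{2,1,0} = 3
G(8) = mex{3,0,1,0} = 2
G(9) = mex{2,1,0,1} = 3
G(10) = mex{3,0,1,0} = 2
G(11) = mex{2,1,0,1,0} = 3
G(12) = mex{3,2,1,0,1} = 4
G(13) = mex{4,3,2,1,0} = 5
G(14) = mex{5,2,3,2,1} = 0
G(15) = mex{0,3,2,3,0} = 1
G(16) = mex{1,2,3,2,1} = 0
G(17) = mex{0,3,2,3,2} = 1
P-positions are exactly the n with G(n) = 0.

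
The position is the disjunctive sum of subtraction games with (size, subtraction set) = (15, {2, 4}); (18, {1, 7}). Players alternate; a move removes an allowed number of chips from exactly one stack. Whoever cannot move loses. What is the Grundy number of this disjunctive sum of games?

1

Stack A, S = {2, 4}:
G(0) = 0
G(1) = mex{} = 0
G(2) = mex{0} = 1
G(3) = mex{0} = 1
G(4) = mex{1,0} = 2
G(5) = mex{1,0} = 2
G(6) = mex{2,1} = 0
G(7) = mex{2,1} = 0
G(8) = mex{0,2} = 1
G(9) = mex{0,2} = 1
G(10) = mex{1,0} = 2
G(11) = mex{1,0} = 2
G(12) = mex{2,1} = 0
G(13) = mex{2,1} = 0
G(14) = mex{0,2} = 1
G(15) = mex{0,2} = 1
G_A(15) = 1.
Stack B, S = {1, 7}:
G(0) = 0
G(1) = mex{0} = 1
G(2) = mex{1} = 0
G(3) = mex{0} = 1
G(4) = mex{1} = 0
G(5) = mex{0} = 1
G(6) = mex{1} = 0
G(7) = mex{0,0} = 1
G(8) = mex{1,1} = 0
G(9) = mex{0,0} = 1
G(10) = mex{1,1} = 0
G(11) = mex{0,0} = 1
G(12) = mex{1,1} = 0
G(13) = mex{0,0} = 1
G(14) = mex{1,1} = 0
G(15) = mex{0,0} = 1
G(16) = mex{1,1} = 0
G(17) = mex{0,0} = 1
G(18) = mex{1,1} = 0
G_B(18) = 0.
Combined Grundy value = 1 ⊕ 0 = 1.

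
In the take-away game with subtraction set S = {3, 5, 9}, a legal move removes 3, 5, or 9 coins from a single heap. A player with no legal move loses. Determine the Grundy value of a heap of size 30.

G(0) = 0
G(1) = mex{} = 0
G(2) = mex{} = 0
G(3) = mex{0} = 1
G(4) = mex{0} = 1
G(5) = mex{0,0} = 1
G(6) = mex{1,0} = 2
G(7) = mex{1,0} = 2
G(8) = mex{1,1} = 0
G(9) = mex{2,1,0} = 3
G(10) = mex{2,1,0} = 3
G(11) = mex{0,2,0} = 1
G(12) = mex{3,2,1} = 0
G(13) = mex{3,0,1} = 2
G(14) = mex{1,3,1} = 0
G(15) = mex{0,3,2} = 1
G(16) = mex{2,1,2} = 0
G(17) = mex{0,0,0} = 1
G(18) = mex{1,2,3} = 0
G(19) = mex{0,0,3} = 1
G(20) = mex{1,1,1} = 0
G(21) = mex{0,0,0} = 1
G(22) = mex{1,1,2} = 0
G(23) = mex{0,0,0} = 1
G(24) = mex{1,1,1} = 0
G(25) = mex{0,0,0} = 1
G(26) = mex{1,1,1} = 0
G(27) = mex{0,0,0} = 1
G(28) = mex{1,1,1} = 0
G(29) = mex{0,0,0} = 1
G(30) = mex{1,1,1} = 0

0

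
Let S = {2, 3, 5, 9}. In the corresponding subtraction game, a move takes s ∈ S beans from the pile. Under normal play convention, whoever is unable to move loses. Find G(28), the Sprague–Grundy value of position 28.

n :  0  1  2  3  4  5  6  7  8  9 10 11 12 13 14 15 16 17 18 19 20 21 22 23 24 25 26 27 28
G :  0  0  1  1  2  2  3  0  0  1  1  2  2  3  0  0  1  1  2  2  3  0  0  1  1  2  2  3  0

0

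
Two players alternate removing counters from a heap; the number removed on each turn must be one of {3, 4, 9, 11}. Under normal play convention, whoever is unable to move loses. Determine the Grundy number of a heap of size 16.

3

G(0) = 0
G(1) = mex{} = 0
G(2) = mex{} = 0
G(3) = mex{0} = 1
G(4) = mex{0,0} = 1
G(5) = mex{0,0} = 1
G(6) = mex{1,0} = 2
G(7) = mex{1,1} = 0
G(8) = mex{1,1} = 0
G(9) = mex{2,1,0} = 3
G(10) = mex{0,2,0} = 1
G(11) = mex{0,0,0,0} = 1
G(12) = mex{3,0,1,0} = 2
G(13) = mex{1,3,1,0} = 2
G(14) = mex{1,1,1,1} = 0
G(15) = mex{2,1,2,1} = 0
G(16) = mex{2,2,0,1} = 3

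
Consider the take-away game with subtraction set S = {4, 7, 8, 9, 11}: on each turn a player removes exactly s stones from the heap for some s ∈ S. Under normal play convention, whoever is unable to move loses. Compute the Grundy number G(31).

G(0) = 0
G(1) = mex{} = 0
G(2) = mex{} = 0
G(3) = mex{} = 0
G(4) = mex{0} = 1
G(5) = mex{0} = 1
G(6) = mex{0} = 1
G(7) = mex{0,0} = 1
G(8) = mex{1,0,0} = 2
G(9) = mex{1,0,0,0} = 2
G(10) = mex{1,0,0,0} = 2
G(11) = mex{1,1,0,0,0} = 2
G(12) = mex{2,1,1,0,0} = 3
G(13) = mex{2,1,1,1,0} = 3
G(14) = mex{2,1,1,1,0} = 3
G(15) = mex{2,2,1,1,1} = 0
G(16) = mex{3,2,2,1,1} = 0
G(17) = mex{3,2,2,2,1} = 0
G(18) = mex{3,2,2,2,1} = 0
G(19) = mex{0,3,2,2,2} = 1
G(20) = mex{0,3,3,2,2} = 1
G(21) = mex{0,3,3,3,2} = 1
G(22) = mex{0,0,3,3,2} = 1
G(23) = mex{1,0,0,3,3} = 2
G(24) = mex{1,0,0,0,3} = 2
G(25) = mex{1,0,0,0,3} = 2
G(26) = mex{1,1,0,0,0} = 2
G(27) = mex{2,1,1,0,0} = 3
G(28) = mex{2,1,1,1,0} = 3
G(29) = mex{2,1,1,1,0} = 3
G(30) = mex{2,2,1,1,1} = 0
G(31) = mex{3,2,2,1,1} = 0

0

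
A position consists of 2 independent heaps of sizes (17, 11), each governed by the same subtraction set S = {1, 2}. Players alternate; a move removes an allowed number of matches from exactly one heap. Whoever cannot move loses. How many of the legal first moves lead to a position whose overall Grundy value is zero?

All heaps use S = {1, 2}:
G(0) = 0
G(1) = mex{0} = 1
G(2) = mex{1,0} = 2
G(3) = mex{2,1} = 0
G(4) = mex{0,2} = 1
G(5) = mex{1,0} = 2
G(6) = mex{2,1} = 0
G(7) = mex{0,2} = 1
G(8) = mex{1,0} = 2
G(9) = mex{2,1} = 0
G(10) = mex{0,2} = 1
G(11) = mex{1,0} = 2
G(12) = mex{2,1} = 0
G(13) = mex{0,2} = 1
G(14) = mex{1,0} = 2
G(15) = mex{2,1} = 0
G(16) = mex{0,2} = 1
G(17) = mex{1,0} = 2
Heap A: G(17) = 2.
Heap B: G(11) = 2.
Combined Grundy value = 2 ⊕ 2 = 0.
A winning move leaves total XOR = 0, i.e. changes one component's Grundy value g to g ⊕ X where X is the current total.
Heap A: target g' = 2⊕0 = 2, but every legal move changes the Grundy value (mex property), so 0 moves.
Heap B: target g' = 2⊕0 = 2, but every legal move changes the Grundy value (mex property), so 0 moves.

0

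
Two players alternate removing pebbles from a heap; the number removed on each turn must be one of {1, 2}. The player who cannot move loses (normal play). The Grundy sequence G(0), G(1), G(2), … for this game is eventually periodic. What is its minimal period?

G(0) = 0
G(1) = mex{0} = 1
G(2) = mex{1,0} = 2
G(3) = mex{2,1} = 0
G(4) = mex{0,2} = 1
G(5) = mex{1,0} = 2
G(6) = mex{2,1} = 0
G(7) = mex{0,2} = 1
G(8) = mex{1,0} = 2
G(9) = mex{2,1} = 0
G(10) = mex{0,2} = 1
G(11) = mex{1,0} = 2
G(12) = mex{2,1} = 0
G(13) = mex{0,2} = 1
G(14) = mex{1,0} = 2
G(n+3) = G(n) holds for n = 0,…,1 (a full window of length max(S) = 2), so the sequence is purely periodic with period 3.

3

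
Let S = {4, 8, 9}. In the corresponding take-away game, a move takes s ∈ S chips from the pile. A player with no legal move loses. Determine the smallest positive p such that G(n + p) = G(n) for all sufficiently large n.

n :  0  1  2  3  4  5  6  7  8  9 10 11 12 13 14 15 16 17 18 19 20 21 22 23 24 25 26 27
G :  0  0  0  0  1  1  1  1  2  2  2  2  3  0  0  0  0  1  1  1  1  2  2  2  2  3  0  0
G(n+13) = G(n) holds for n = 0,…,8 (a full window of length max(S) = 9), so the sequence is purely periodic with period 13.

13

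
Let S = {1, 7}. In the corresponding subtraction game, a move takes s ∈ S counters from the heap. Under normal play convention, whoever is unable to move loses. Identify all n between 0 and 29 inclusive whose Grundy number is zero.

0, 2, 4, 6, 8, 10, 12, 14, 16, 18, 20, 22, 24, 26, 28

G(0) = 0
G(1) = mex{0} = 1
G(2) = mex{1} = 0
G(3) = mex{0} = 1
G(4) = mex{1} = 0
G(5) = mex{0} = 1
G(6) = mex{1} = 0
G(7) = mex{0,0} = 1
G(8) = mex{1,1} = 0
G(9) = mex{0,0} = 1
G(10) = mex{1,1} = 0
G(11) = mex{0,0} = 1
G(12) = mex{1,1} = 0
G(13) = mex{0,0} = 1
G(14) = mex{1,1} = 0
G(15) = mex{0,0} = 1
G(16) = mex{1,1} = 0
G(17) = mex{0,0} = 1
G(18) = mex{1,1} = 0
G(19) = mex{0,0} = 1
G(20) = mex{1,1} = 0
G(21) = mex{0,0} = 1
G(22) = mex{1,1} = 0
G(23) = mex{0,0} = 1
G(24) = mex{1,1} = 0
G(25) = mex{0,0} = 1
G(26) = mex{1,1} = 0
G(27) = mex{0,0} = 1
G(28) = mex{1,1} = 0
G(29) = mex{0,0} = 1
P-positions are exactly the n with G(n) = 0.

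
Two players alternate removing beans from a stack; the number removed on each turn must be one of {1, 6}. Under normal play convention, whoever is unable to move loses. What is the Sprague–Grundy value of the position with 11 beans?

0

n :  0  1  2  3  4  5  6  7  8  9 10 11
G :  0  1  0  1  0  1  2  0  1  0  1  0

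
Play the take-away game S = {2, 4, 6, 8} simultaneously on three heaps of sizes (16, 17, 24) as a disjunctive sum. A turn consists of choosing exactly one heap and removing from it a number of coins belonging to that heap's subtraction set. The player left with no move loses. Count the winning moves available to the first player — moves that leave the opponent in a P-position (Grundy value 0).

3

All heaps use S = {2, 4, 6, 8}:
G(0) = 0
G(1) = mex{} = 0
G(2) = mex{0} = 1
G(3) = mex{0} = 1
G(4) = mex{1,0} = 2
G(5) = mex{1,0} = 2
G(6) = mex{2,1,0} = 3
G(7) = mex{2,1,0} = 3
G(8) = mex{3,2,1,0} = 4
G(9) = mex{3,2,1,0} = 4
G(10) = mex{4,3,2,1} = 0
G(11) = mex{4,3,2,1} = 0
G(12) = mex{0,4,3,2} = 1
G(13) = mex{0,4,3,2} = 1
G(14) = mex{1,0,4,3} = 2
G(15) = mex{1,0,4,3} = 2
G(16) = mex{2,1,0,4} = 3
G(17) = mex{2,1,0,4} = 3
G(18) = mex{3,2,1,0} = 4
G(19) = mex{3,2,1,0} = 4
G(20) = mex{4,3,2,1} = 0
G(21) = mex{4,3,2,1} = 0
G(22) = mex{0,4,3,2} = 1
G(23) = mex{0,4,3,2} = 1
G(24) = mex{1,0,4,3} = 2
Heap A: G(16) = 3.
Heap B: G(17) = 3.
Heap C: G(24) = 2.
Combined Grundy value = 3 ⊕ 3 ⊕ 2 = 2.
A winning move leaves total XOR = 0, i.e. changes one component's Grundy value g to g ⊕ X where X is the current total.
Heap A: need g' = 3⊕2 = 1. Options: 16−2→G=2, 16−4→G=1, 16−6→G=0, 16−8→G=4. Hits: 1.
Heap B: need g' = 3⊕2 = 1. Options: 17−2→G=2, 17−4→G=1, 17−6→G=0, 17−8→G=4. Hits: 1.
Heap C: need g' = 2⊕2 = 0. Options: 24−2→G=1, 24−4→G=0, 24−6→G=4, 24−8→G=3. Hits: 1.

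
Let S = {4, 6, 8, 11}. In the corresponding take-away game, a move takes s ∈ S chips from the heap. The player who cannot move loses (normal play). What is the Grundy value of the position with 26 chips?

n :  0  1  2  3  4  5  6  7  8  9 10 11 12 13 14 15 16 17 18 19 20 21 22 23 24 25 26
G :  0  0  0  0  1  1  1  1  2  2  2  2  3  3  3  0  0  0  0  1  1  1  1  2  2  2  2

2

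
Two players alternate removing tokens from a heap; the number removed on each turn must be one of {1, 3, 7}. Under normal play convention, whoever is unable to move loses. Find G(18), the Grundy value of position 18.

0

n :  0  1  2  3  4  5  6  7  8  9 10 11 12 13 14 15 16 17 18
G :  0  1  0  1  0  1  0  1  0  1  0  1  0  1  0  1  0  1  0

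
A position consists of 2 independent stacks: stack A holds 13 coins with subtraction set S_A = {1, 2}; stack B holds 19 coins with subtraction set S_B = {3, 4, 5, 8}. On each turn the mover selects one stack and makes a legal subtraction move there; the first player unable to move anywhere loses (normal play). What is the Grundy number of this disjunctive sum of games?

3

Stack A, S = {1, 2}:
G(0) = 0
G(1) = mex{0} = 1
G(2) = mex{1,0} = 2
G(3) = mex{2,1} = 0
G(4) = mex{0,2} = 1
G(5) = mex{1,0} = 2
G(6) = mex{2,1} = 0
G(7) = mex{0,2} = 1
G(8) = mex{1,0} = 2
G(9) = mex{2,1} = 0
G(10) = mex{0,2} = 1
G(11) = mex{1,0} = 2
G(12) = mex{2,1} = 0
G(13) = mex{0,2} = 1
G_A(13) = 1.
Stack B, S = {3, 4, 5, 8}:
G(0) = 0
G(1) = mex{} = 0
G(2) = mex{} = 0
G(3) = mex{0} = 1
G(4) = mex{0,0} = 1
G(5) = mex{0,0,0} = 1
G(6) = mex{1,0,0} = 2
G(7) = mex{1,1,0} = 2
G(8) = mex{1,1,1,0} = 2
G(9) = mex{2,1,1,0} = 3
G(10) = mex{2,2,1,0} = 3
G(11) = mex{2,2,2,1} = 0
G(12) = mex{3,2,2,1} = 0
G(13) = mex{3,3,2,1} = 0
G(14) = mex{0,3,3,2} = 1
G(15) = mex{0,0,3,2} = 1
G(16) = mex{0,0,0,2} = 1
G(17) = mex{1,0,0,3} = 2
G(18) = mex{1,1,0,3} = 2
G(19) = mex{1,1,1,0} = 2
G_B(19) = 2.
Combined Grundy value = 1 ⊕ 2 = 3.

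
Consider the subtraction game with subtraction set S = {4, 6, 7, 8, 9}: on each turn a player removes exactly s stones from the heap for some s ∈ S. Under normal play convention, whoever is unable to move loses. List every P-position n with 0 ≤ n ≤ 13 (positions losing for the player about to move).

0, 1, 2, 3, 13

G(0) = 0
G(1) = mex{} = 0
G(2) = mex{} = 0
G(3) = mex{} = 0
G(4) = mex{0} = 1
G(5) = mex{0} = 1
G(6) = mex{0,0} = 1
G(7) = mex{0,0,0} = 1
G(8) = mex{1,0,0,0} = 2
G(9) = mex{1,0,0,0,0} = 2
G(10) = mex{1,1,0,0,0} = 2
G(11) = mex{1,1,1,0,0} = 2
G(12) = mex{2,1,1,1,0} = 3
G(13) = mex{2,1,1,1,1} = 0
P-positions are exactly the n with G(n) = 0.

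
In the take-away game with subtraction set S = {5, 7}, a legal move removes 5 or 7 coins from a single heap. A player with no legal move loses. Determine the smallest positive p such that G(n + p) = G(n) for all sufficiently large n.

12

G(0) = 0
G(1) = mex{} = 0
G(2) = mex{} = 0
G(3) = mex{} = 0
G(4) = mex{} = 0
G(5) = mex{0} = 1
G(6) = mex{0} = 1
G(7) = mex{0,0} = 1
G(8) = mex{0,0} = 1
G(9) = mex{0,0} = 1
G(10) = mex{1,0} = 2
G(11) = mex{1,0} = 2
G(12) = mex{1,1} = 0
G(13) = mex{1,1} = 0
G(14) = mex{1,1} = 0
G(15) = mex{2,1} = 0
G(16) = mex{2,1} = 0
G(17) = mex{0,2} = 1
G(18) = mex{0,2} = 1
G(19) = mex{0,0} = 1
G(20) = mex{0,0} = 1
G(21) = mex{0,0} = 1
G(22) = mex{1,0} = 2
G(23) = mex{1,0} = 2
G(24) = mex{1,1} = 0
G(25) = mex{1,1} = 0
G(n+12) = G(n) holds for n = 0,…,6 (a full window of length max(S) = 7), so the sequence is purely periodic with period 12.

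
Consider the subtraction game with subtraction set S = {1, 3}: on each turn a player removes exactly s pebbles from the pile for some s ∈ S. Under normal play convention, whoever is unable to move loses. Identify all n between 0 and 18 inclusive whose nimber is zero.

n :  0  1  2  3  4  5  6  7  8  9 10 11 12 13 14 15 16 17 18
G :  0  1  0  1  0  1  0  1  0  1  0  1  0  1  0  1  0  1  0
P-positions are exactly the n with G(n) = 0.

0, 2, 4, 6, 8, 10, 12, 14, 16, 18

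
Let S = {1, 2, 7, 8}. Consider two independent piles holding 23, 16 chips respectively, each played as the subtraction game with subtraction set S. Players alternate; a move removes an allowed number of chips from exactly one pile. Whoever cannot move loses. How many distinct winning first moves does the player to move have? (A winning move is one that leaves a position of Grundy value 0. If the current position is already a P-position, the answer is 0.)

All piles use S = {1, 2, 7, 8}:
G(0) = 0
G(1) = mex{0} = 1
G(2) = mex{1,0} = 2
G(3) = mex{2,1} = 0
G(4) = mex{0,2} = 1
G(5) = mex{1,0} = 2
G(6) = mex{2,1} = 0
G(7) = mex{0,2,0} = 1
G(8) = mex{1,0,1,0} = 2
G(9) = mex{2,1,2,1} = 0
G(10) = mex{0,2,0,2} = 1
G(11) = mex{1,0,1,0} = 2
G(12) = mex{2,1,2,1} = 0
G(13) = mex{0,2,0,2} = 1
G(14) = mex{1,0,1,0} = 2
G(15) = mex{2,1,2,1} = 0
G(16) = mex{0,2,0,2} = 1
G(17) = mex{1,0,1,0} = 2
G(18) = mex{2,1,2,1} = 0
G(19) = mex{0,2,0,2} = 1
G(20) = mex{1,0,1,0} = 2
G(21) = mex{2,1,2,1} = 0
G(22) = mex{0,2,0,2} = 1
G(23) = mex{1,0,1,0} = 2
Pile A: G(23) = 2.
Pile B: G(16) = 1.
Combined Grundy value = 2 ⊕ 1 = 3.
A winning move leaves total XOR = 0, i.e. changes one component's Grundy value g to g ⊕ X where X is the current total.
Pile A: need g' = 2⊕3 = 1. Options: 23−1→G=1, 23−2→G=0, 23−7→G=1, 23−8→G=0. Hits: 2.
Pile B: need g' = 1⊕3 = 2. Options: 16−1→G=0, 16−2→G=2, 16−7→G=0, 16−8→G=2. Hits: 2.

4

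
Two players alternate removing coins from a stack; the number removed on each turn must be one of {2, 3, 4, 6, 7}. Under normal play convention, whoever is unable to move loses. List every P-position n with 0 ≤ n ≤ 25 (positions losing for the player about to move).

0, 1, 9, 10, 18, 19

G(0) = 0
G(1) = mex{} = 0
G(2) = mex{0} = 1
G(3) = mex{0,0} = 1
G(4) = mex{1,0,0} = 2
G(5) = mex{1,1,0} = 2
G(6) = mex{2,1,1,0} = 3
G(7) = mex{2,2,1,0,0} = 3
G(8) = mex{3,2,2,1,0} = 4
G(9) = mex{3,3,2,1,1} = 0
G(10) = mex{4,3,3,2,1} = 0
G(11) = mex{0,4,3,2,2} = 1
G(12) = mex{0,0,4,3,2} = 1
G(13) = mex{1,0,0,3,3} = 2
G(14) = mex{1,1,0,4,3} = 2
G(15) = mex{2,1,1,0,4} = 3
G(16) = mex{2,2,1,0,0} = 3
G(17) = mex{3,2,2,1,0} = 4
G(18) = mex{3,3,2,1,1} = 0
G(19) = mex{4,3,3,2,1} = 0
G(20) = mex{0,4,3,2,2} = 1
G(21) = mex{0,0,4,3,2} = 1
G(22) = mex{1,0,0,3,3} = 2
G(23) = mex{1,1,0,4,3} = 2
G(24) = mex{2,1,1,0,4} = 3
G(25) = mex{2,2,1,0,0} = 3
P-positions are exactly the n with G(n) = 0.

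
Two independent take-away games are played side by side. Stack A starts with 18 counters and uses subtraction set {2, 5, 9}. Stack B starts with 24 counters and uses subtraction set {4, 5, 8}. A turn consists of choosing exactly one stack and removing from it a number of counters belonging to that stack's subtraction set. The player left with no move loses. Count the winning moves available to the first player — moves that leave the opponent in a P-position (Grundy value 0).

0

Stack A, S = {2, 5, 9}:
n :  0  1  2  3  4  5  6  7  8  9 10 11 12 13 14 15 16 17 18
G :  0  0  1  1  0  2  1  0  0  1  1  0  2  1  0  0  1  1  0
G_A(18) = 0.
Stack B, S = {4, 5, 8}:
G(0) = 0
G(1) = mex{} = 0
G(2) = mex{} = 0
G(3) = mex{} = 0
G(4) = mex{0} = 1
G(5) = mex{0,0} = 1
G(6) = mex{0,0} = 1
G(7) = mex{0,0} = 1
G(8) = mex{1,0,0} = 2
G(9) = mex{1,1,0} = 2
G(10) = mex{1,1,0} = 2
G(11) = mex{1,1,0} = 2
G(12) = mex{2,1,1} = 0
G(13) = mex{2,2,1} = 0
G(14) = mex{2,2,1} = 0
G(15) = mex{2,2,1} = 0
G(16) = mex{0,2,2} = 1
G(17) = mex{0,0,2} = 1
G(18) = mex{0,0,2} = 1
G(19) = mex{0,0,2} = 1
G(20) = mex{1,0,0} = 2
G(21) = mex{1,1,0} = 2
G(22) = mex{1,1,0} = 2
G(23) = mex{1,1,0} = 2
G(24) = mex{2,1,1} = 0
G_B(24) = 0.
Combined Grundy value = 0 ⊕ 0 = 0.
A winning move leaves total XOR = 0, i.e. changes one component's Grundy value g to g ⊕ X where X is the current total.
Stack A: target g' = 0⊕0 = 0, but every legal move changes the Grundy value (mex property), so 0 moves.
Stack B: target g' = 0⊕0 = 0, but every legal move changes the Grundy value (mex property), so 0 moves.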